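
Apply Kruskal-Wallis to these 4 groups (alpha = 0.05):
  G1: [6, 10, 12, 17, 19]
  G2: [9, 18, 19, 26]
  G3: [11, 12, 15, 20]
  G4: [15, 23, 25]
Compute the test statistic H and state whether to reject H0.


Step 1: Combine all N = 16 observations and assign midranks.
sorted (value, group, rank): (6,G1,1), (9,G2,2), (10,G1,3), (11,G3,4), (12,G1,5.5), (12,G3,5.5), (15,G3,7.5), (15,G4,7.5), (17,G1,9), (18,G2,10), (19,G1,11.5), (19,G2,11.5), (20,G3,13), (23,G4,14), (25,G4,15), (26,G2,16)
Step 2: Sum ranks within each group.
R_1 = 30 (n_1 = 5)
R_2 = 39.5 (n_2 = 4)
R_3 = 30 (n_3 = 4)
R_4 = 36.5 (n_4 = 3)
Step 3: H = 12/(N(N+1)) * sum(R_i^2/n_i) - 3(N+1)
     = 12/(16*17) * (30^2/5 + 39.5^2/4 + 30^2/4 + 36.5^2/3) - 3*17
     = 0.044118 * 1239.15 - 51
     = 3.668199.
Step 4: Ties present; correction factor C = 1 - 18/(16^3 - 16) = 0.995588. Corrected H = 3.668199 / 0.995588 = 3.684453.
Step 5: Under H0, H ~ chi^2(3); p-value = 0.297615.
Step 6: alpha = 0.05. fail to reject H0.

H = 3.6845, df = 3, p = 0.297615, fail to reject H0.


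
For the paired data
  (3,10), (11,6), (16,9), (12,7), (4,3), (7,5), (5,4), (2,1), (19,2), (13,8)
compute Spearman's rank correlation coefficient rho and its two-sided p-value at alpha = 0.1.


Step 1: Rank x and y separately (midranks; no ties here).
rank(x): 3->2, 11->6, 16->9, 12->7, 4->3, 7->5, 5->4, 2->1, 19->10, 13->8
rank(y): 10->10, 6->6, 9->9, 7->7, 3->3, 5->5, 4->4, 1->1, 2->2, 8->8
Step 2: d_i = R_x(i) - R_y(i); compute d_i^2.
  (2-10)^2=64, (6-6)^2=0, (9-9)^2=0, (7-7)^2=0, (3-3)^2=0, (5-5)^2=0, (4-4)^2=0, (1-1)^2=0, (10-2)^2=64, (8-8)^2=0
sum(d^2) = 128.
Step 3: rho = 1 - 6*128 / (10*(10^2 - 1)) = 1 - 768/990 = 0.224242.
Step 4: Under H0, t = rho * sqrt((n-2)/(1-rho^2)) = 0.6508 ~ t(8).
Step 5: Two-sided p-value from the t-distribution with 8 df = 0.533401.
Step 6: alpha = 0.1. fail to reject H0.

rho = 0.2242, p = 0.533401, fail to reject H0 at alpha = 0.1.


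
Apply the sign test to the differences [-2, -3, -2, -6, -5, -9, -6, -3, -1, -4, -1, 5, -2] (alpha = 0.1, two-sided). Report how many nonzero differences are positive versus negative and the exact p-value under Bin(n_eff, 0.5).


Step 1: Discard zero differences. Original n = 13; n_eff = number of nonzero differences = 13.
Nonzero differences (with sign): -2, -3, -2, -6, -5, -9, -6, -3, -1, -4, -1, +5, -2
Step 2: Count signs: positive = 1, negative = 12.
Step 3: Under H0: P(positive) = 0.5, so the number of positives S ~ Bin(13, 0.5).
Step 4: Two-sided exact p-value = sum of Bin(13,0.5) probabilities at or below the observed probability = 0.003418.
Step 5: alpha = 0.1. reject H0.

n_eff = 13, pos = 1, neg = 12, p = 0.003418, reject H0.


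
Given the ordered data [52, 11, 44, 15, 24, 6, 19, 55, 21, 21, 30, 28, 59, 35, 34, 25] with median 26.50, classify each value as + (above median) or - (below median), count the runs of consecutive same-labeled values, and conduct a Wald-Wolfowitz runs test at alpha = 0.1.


Step 1: Compute median = 26.50; label A = above, B = below.
Labels in order: ABABBBBABBAAAAAB  (n_A = 8, n_B = 8)
Step 2: Count runs R = 8.
Step 3: Under H0 (random ordering), E[R] = 2*n_A*n_B/(n_A+n_B) + 1 = 2*8*8/16 + 1 = 9.0000.
        Var[R] = 2*n_A*n_B*(2*n_A*n_B - n_A - n_B) / ((n_A+n_B)^2 * (n_A+n_B-1)) = 14336/3840 = 3.7333.
        SD[R] = 1.9322.
Step 4: Continuity-corrected z = (R + 0.5 - E[R]) / SD[R] = (8 + 0.5 - 9.0000) / 1.9322 = -0.2588.
Step 5: Two-sided p-value via normal approximation = 2*(1 - Phi(|z|)) = 0.795809.
Step 6: alpha = 0.1. fail to reject H0.

R = 8, z = -0.2588, p = 0.795809, fail to reject H0.


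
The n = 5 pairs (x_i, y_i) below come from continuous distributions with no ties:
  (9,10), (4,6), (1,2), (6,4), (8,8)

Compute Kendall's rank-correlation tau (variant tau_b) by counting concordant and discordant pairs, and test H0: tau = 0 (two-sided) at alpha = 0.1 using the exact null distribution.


Step 1: Enumerate the 10 unordered pairs (i,j) with i<j and classify each by sign(x_j-x_i) * sign(y_j-y_i).
  (1,2):dx=-5,dy=-4->C; (1,3):dx=-8,dy=-8->C; (1,4):dx=-3,dy=-6->C; (1,5):dx=-1,dy=-2->C
  (2,3):dx=-3,dy=-4->C; (2,4):dx=+2,dy=-2->D; (2,5):dx=+4,dy=+2->C; (3,4):dx=+5,dy=+2->C
  (3,5):dx=+7,dy=+6->C; (4,5):dx=+2,dy=+4->C
Step 2: C = 9, D = 1, total pairs = 10.
Step 3: tau = (C - D)/(n(n-1)/2) = (9 - 1)/10 = 0.800000.
Step 4: Exact two-sided p-value (enumerate n! = 120 permutations of y under H0): p = 0.083333.
Step 5: alpha = 0.1. reject H0.

tau_b = 0.8000 (C=9, D=1), p = 0.083333, reject H0.


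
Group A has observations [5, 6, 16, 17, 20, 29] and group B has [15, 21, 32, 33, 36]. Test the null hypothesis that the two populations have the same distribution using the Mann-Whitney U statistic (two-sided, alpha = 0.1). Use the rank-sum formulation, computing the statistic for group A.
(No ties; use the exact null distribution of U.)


Step 1: Combine and sort all 11 observations; assign midranks.
sorted (value, group): (5,X), (6,X), (15,Y), (16,X), (17,X), (20,X), (21,Y), (29,X), (32,Y), (33,Y), (36,Y)
ranks: 5->1, 6->2, 15->3, 16->4, 17->5, 20->6, 21->7, 29->8, 32->9, 33->10, 36->11
Step 2: Rank sum for X: R1 = 1 + 2 + 4 + 5 + 6 + 8 = 26.
Step 3: U_X = R1 - n1(n1+1)/2 = 26 - 6*7/2 = 26 - 21 = 5.
       U_Y = n1*n2 - U_X = 30 - 5 = 25.
Step 4: No ties, so the exact null distribution of U (based on enumerating the C(11,6) = 462 equally likely rank assignments) gives the two-sided p-value.
Step 5: p-value = 0.082251; compare to alpha = 0.1. reject H0.

U_X = 5, p = 0.082251, reject H0 at alpha = 0.1.


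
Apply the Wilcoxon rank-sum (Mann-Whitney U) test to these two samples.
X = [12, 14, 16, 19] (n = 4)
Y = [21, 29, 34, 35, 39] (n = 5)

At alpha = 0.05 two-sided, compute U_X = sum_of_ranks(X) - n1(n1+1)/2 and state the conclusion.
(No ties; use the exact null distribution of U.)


Step 1: Combine and sort all 9 observations; assign midranks.
sorted (value, group): (12,X), (14,X), (16,X), (19,X), (21,Y), (29,Y), (34,Y), (35,Y), (39,Y)
ranks: 12->1, 14->2, 16->3, 19->4, 21->5, 29->6, 34->7, 35->8, 39->9
Step 2: Rank sum for X: R1 = 1 + 2 + 3 + 4 = 10.
Step 3: U_X = R1 - n1(n1+1)/2 = 10 - 4*5/2 = 10 - 10 = 0.
       U_Y = n1*n2 - U_X = 20 - 0 = 20.
Step 4: No ties, so the exact null distribution of U (based on enumerating the C(9,4) = 126 equally likely rank assignments) gives the two-sided p-value.
Step 5: p-value = 0.015873; compare to alpha = 0.05. reject H0.

U_X = 0, p = 0.015873, reject H0 at alpha = 0.05.


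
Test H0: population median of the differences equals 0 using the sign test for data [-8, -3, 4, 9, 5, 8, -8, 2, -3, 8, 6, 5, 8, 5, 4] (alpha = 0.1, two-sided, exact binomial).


Step 1: Discard zero differences. Original n = 15; n_eff = number of nonzero differences = 15.
Nonzero differences (with sign): -8, -3, +4, +9, +5, +8, -8, +2, -3, +8, +6, +5, +8, +5, +4
Step 2: Count signs: positive = 11, negative = 4.
Step 3: Under H0: P(positive) = 0.5, so the number of positives S ~ Bin(15, 0.5).
Step 4: Two-sided exact p-value = sum of Bin(15,0.5) probabilities at or below the observed probability = 0.118469.
Step 5: alpha = 0.1. fail to reject H0.

n_eff = 15, pos = 11, neg = 4, p = 0.118469, fail to reject H0.


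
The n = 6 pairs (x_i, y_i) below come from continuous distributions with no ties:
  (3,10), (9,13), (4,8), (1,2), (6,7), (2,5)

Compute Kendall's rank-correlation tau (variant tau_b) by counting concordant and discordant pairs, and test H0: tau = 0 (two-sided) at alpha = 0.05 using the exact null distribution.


Step 1: Enumerate the 15 unordered pairs (i,j) with i<j and classify each by sign(x_j-x_i) * sign(y_j-y_i).
  (1,2):dx=+6,dy=+3->C; (1,3):dx=+1,dy=-2->D; (1,4):dx=-2,dy=-8->C; (1,5):dx=+3,dy=-3->D
  (1,6):dx=-1,dy=-5->C; (2,3):dx=-5,dy=-5->C; (2,4):dx=-8,dy=-11->C; (2,5):dx=-3,dy=-6->C
  (2,6):dx=-7,dy=-8->C; (3,4):dx=-3,dy=-6->C; (3,5):dx=+2,dy=-1->D; (3,6):dx=-2,dy=-3->C
  (4,5):dx=+5,dy=+5->C; (4,6):dx=+1,dy=+3->C; (5,6):dx=-4,dy=-2->C
Step 2: C = 12, D = 3, total pairs = 15.
Step 3: tau = (C - D)/(n(n-1)/2) = (12 - 3)/15 = 0.600000.
Step 4: Exact two-sided p-value (enumerate n! = 720 permutations of y under H0): p = 0.136111.
Step 5: alpha = 0.05. fail to reject H0.

tau_b = 0.6000 (C=12, D=3), p = 0.136111, fail to reject H0.


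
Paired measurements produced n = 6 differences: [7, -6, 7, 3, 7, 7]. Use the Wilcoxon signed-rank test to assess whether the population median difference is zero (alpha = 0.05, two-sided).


Step 1: Drop any zero differences (none here) and take |d_i|.
|d| = [7, 6, 7, 3, 7, 7]
Step 2: Midrank |d_i| (ties get averaged ranks).
ranks: |7|->4.5, |6|->2, |7|->4.5, |3|->1, |7|->4.5, |7|->4.5
Step 3: Attach original signs; sum ranks with positive sign and with negative sign.
W+ = 4.5 + 4.5 + 1 + 4.5 + 4.5 = 19
W- = 2 = 2
(Check: W+ + W- = 21 should equal n(n+1)/2 = 21.)
Step 4: Test statistic W = min(W+, W-) = 2.
Step 5: Ties in |d|, so use the tie-corrected normal approximation.
        E[W] = n(n+1)/4 = 6*7/4 = 10.5.
        Tie groups: |d|=7 (t=4); sum(t^3 - t) = 60.
        Var[W] = n(n+1)(2n+1)/24 - sum(t^3-t)/48 = 546/24 - 60/48 = 21.5.
        z = (W - E[W]) / sqrt(Var[W]) = (2 - 10.5) / 4.6368 = -1.8332.
        Two-sided p = 2*Phi(z) = 0.066779.
Step 6: alpha = 0.05. fail to reject H0.

W+ = 19, W- = 2, W = min = 2, p = 0.066779, fail to reject H0.


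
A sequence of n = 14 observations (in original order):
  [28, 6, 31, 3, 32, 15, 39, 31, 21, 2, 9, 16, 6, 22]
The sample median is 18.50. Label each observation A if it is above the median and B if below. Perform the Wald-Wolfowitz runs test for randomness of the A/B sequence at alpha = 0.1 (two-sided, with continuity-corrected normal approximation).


Step 1: Compute median = 18.50; label A = above, B = below.
Labels in order: ABABABAAABBBBA  (n_A = 7, n_B = 7)
Step 2: Count runs R = 9.
Step 3: Under H0 (random ordering), E[R] = 2*n_A*n_B/(n_A+n_B) + 1 = 2*7*7/14 + 1 = 8.0000.
        Var[R] = 2*n_A*n_B*(2*n_A*n_B - n_A - n_B) / ((n_A+n_B)^2 * (n_A+n_B-1)) = 8232/2548 = 3.2308.
        SD[R] = 1.7974.
Step 4: Continuity-corrected z = (R - 0.5 - E[R]) / SD[R] = (9 - 0.5 - 8.0000) / 1.7974 = 0.2782.
Step 5: Two-sided p-value via normal approximation = 2*(1 - Phi(|z|)) = 0.780879.
Step 6: alpha = 0.1. fail to reject H0.

R = 9, z = 0.2782, p = 0.780879, fail to reject H0.


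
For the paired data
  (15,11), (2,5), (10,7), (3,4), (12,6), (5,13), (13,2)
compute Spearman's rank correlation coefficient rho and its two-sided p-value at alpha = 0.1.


Step 1: Rank x and y separately (midranks; no ties here).
rank(x): 15->7, 2->1, 10->4, 3->2, 12->5, 5->3, 13->6
rank(y): 11->6, 5->3, 7->5, 4->2, 6->4, 13->7, 2->1
Step 2: d_i = R_x(i) - R_y(i); compute d_i^2.
  (7-6)^2=1, (1-3)^2=4, (4-5)^2=1, (2-2)^2=0, (5-4)^2=1, (3-7)^2=16, (6-1)^2=25
sum(d^2) = 48.
Step 3: rho = 1 - 6*48 / (7*(7^2 - 1)) = 1 - 288/336 = 0.142857.
Step 4: Under H0, t = rho * sqrt((n-2)/(1-rho^2)) = 0.3227 ~ t(5).
Step 5: Two-sided p-value from the t-distribution with 5 df = 0.759945.
Step 6: alpha = 0.1. fail to reject H0.

rho = 0.1429, p = 0.759945, fail to reject H0 at alpha = 0.1.


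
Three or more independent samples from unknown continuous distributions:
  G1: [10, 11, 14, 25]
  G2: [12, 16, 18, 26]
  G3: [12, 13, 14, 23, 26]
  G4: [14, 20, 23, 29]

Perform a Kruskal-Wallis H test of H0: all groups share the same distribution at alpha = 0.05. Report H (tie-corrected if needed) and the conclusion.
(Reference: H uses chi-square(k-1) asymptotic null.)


Step 1: Combine all N = 17 observations and assign midranks.
sorted (value, group, rank): (10,G1,1), (11,G1,2), (12,G2,3.5), (12,G3,3.5), (13,G3,5), (14,G1,7), (14,G3,7), (14,G4,7), (16,G2,9), (18,G2,10), (20,G4,11), (23,G3,12.5), (23,G4,12.5), (25,G1,14), (26,G2,15.5), (26,G3,15.5), (29,G4,17)
Step 2: Sum ranks within each group.
R_1 = 24 (n_1 = 4)
R_2 = 38 (n_2 = 4)
R_3 = 43.5 (n_3 = 5)
R_4 = 47.5 (n_4 = 4)
Step 3: H = 12/(N(N+1)) * sum(R_i^2/n_i) - 3(N+1)
     = 12/(17*18) * (24^2/4 + 38^2/4 + 43.5^2/5 + 47.5^2/4) - 3*18
     = 0.039216 * 1447.51 - 54
     = 2.765196.
Step 4: Ties present; correction factor C = 1 - 42/(17^3 - 17) = 0.991422. Corrected H = 2.765196 / 0.991422 = 2.789122.
Step 5: Under H0, H ~ chi^2(3); p-value = 0.425294.
Step 6: alpha = 0.05. fail to reject H0.

H = 2.7891, df = 3, p = 0.425294, fail to reject H0.


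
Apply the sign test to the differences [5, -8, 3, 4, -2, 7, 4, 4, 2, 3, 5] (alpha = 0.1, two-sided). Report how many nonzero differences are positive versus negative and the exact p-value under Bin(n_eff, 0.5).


Step 1: Discard zero differences. Original n = 11; n_eff = number of nonzero differences = 11.
Nonzero differences (with sign): +5, -8, +3, +4, -2, +7, +4, +4, +2, +3, +5
Step 2: Count signs: positive = 9, negative = 2.
Step 3: Under H0: P(positive) = 0.5, so the number of positives S ~ Bin(11, 0.5).
Step 4: Two-sided exact p-value = sum of Bin(11,0.5) probabilities at or below the observed probability = 0.065430.
Step 5: alpha = 0.1. reject H0.

n_eff = 11, pos = 9, neg = 2, p = 0.065430, reject H0.


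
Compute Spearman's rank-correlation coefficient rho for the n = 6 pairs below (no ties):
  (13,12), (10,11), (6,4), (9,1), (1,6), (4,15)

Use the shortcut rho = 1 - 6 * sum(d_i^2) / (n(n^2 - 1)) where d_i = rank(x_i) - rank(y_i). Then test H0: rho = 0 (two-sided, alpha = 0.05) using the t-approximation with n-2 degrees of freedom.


Step 1: Rank x and y separately (midranks; no ties here).
rank(x): 13->6, 10->5, 6->3, 9->4, 1->1, 4->2
rank(y): 12->5, 11->4, 4->2, 1->1, 6->3, 15->6
Step 2: d_i = R_x(i) - R_y(i); compute d_i^2.
  (6-5)^2=1, (5-4)^2=1, (3-2)^2=1, (4-1)^2=9, (1-3)^2=4, (2-6)^2=16
sum(d^2) = 32.
Step 3: rho = 1 - 6*32 / (6*(6^2 - 1)) = 1 - 192/210 = 0.085714.
Step 4: Under H0, t = rho * sqrt((n-2)/(1-rho^2)) = 0.1721 ~ t(4).
Step 5: Two-sided p-value from the t-distribution with 4 df = 0.871743.
Step 6: alpha = 0.05. fail to reject H0.

rho = 0.0857, p = 0.871743, fail to reject H0 at alpha = 0.05.


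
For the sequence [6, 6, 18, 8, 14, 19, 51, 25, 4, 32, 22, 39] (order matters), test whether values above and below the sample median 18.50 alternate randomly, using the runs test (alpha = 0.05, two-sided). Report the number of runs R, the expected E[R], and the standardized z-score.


Step 1: Compute median = 18.50; label A = above, B = below.
Labels in order: BBBBBAAABAAA  (n_A = 6, n_B = 6)
Step 2: Count runs R = 4.
Step 3: Under H0 (random ordering), E[R] = 2*n_A*n_B/(n_A+n_B) + 1 = 2*6*6/12 + 1 = 7.0000.
        Var[R] = 2*n_A*n_B*(2*n_A*n_B - n_A - n_B) / ((n_A+n_B)^2 * (n_A+n_B-1)) = 4320/1584 = 2.7273.
        SD[R] = 1.6514.
Step 4: Continuity-corrected z = (R + 0.5 - E[R]) / SD[R] = (4 + 0.5 - 7.0000) / 1.6514 = -1.5138.
Step 5: Two-sided p-value via normal approximation = 2*(1 - Phi(|z|)) = 0.130070.
Step 6: alpha = 0.05. fail to reject H0.

R = 4, z = -1.5138, p = 0.130070, fail to reject H0.


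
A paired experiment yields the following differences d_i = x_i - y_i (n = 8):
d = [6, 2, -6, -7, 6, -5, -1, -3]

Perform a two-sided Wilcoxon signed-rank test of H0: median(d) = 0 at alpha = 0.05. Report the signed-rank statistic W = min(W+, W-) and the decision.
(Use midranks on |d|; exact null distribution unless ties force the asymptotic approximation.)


Step 1: Drop any zero differences (none here) and take |d_i|.
|d| = [6, 2, 6, 7, 6, 5, 1, 3]
Step 2: Midrank |d_i| (ties get averaged ranks).
ranks: |6|->6, |2|->2, |6|->6, |7|->8, |6|->6, |5|->4, |1|->1, |3|->3
Step 3: Attach original signs; sum ranks with positive sign and with negative sign.
W+ = 6 + 2 + 6 = 14
W- = 6 + 8 + 4 + 1 + 3 = 22
(Check: W+ + W- = 36 should equal n(n+1)/2 = 36.)
Step 4: Test statistic W = min(W+, W-) = 14.
Step 5: Ties in |d|, so use the tie-corrected normal approximation.
        E[W] = n(n+1)/4 = 8*9/4 = 18.
        Tie groups: |d|=6 (t=3); sum(t^3 - t) = 24.
        Var[W] = n(n+1)(2n+1)/24 - sum(t^3-t)/48 = 1224/24 - 24/48 = 50.5.
        z = (W - E[W]) / sqrt(Var[W]) = (14 - 18) / 7.1063 = -0.5629.
        Two-sided p = 2*Phi(z) = 0.573518.
Step 6: alpha = 0.05. fail to reject H0.

W+ = 14, W- = 22, W = min = 14, p = 0.573518, fail to reject H0.


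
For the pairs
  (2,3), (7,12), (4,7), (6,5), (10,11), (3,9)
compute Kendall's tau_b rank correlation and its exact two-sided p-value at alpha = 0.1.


Step 1: Enumerate the 15 unordered pairs (i,j) with i<j and classify each by sign(x_j-x_i) * sign(y_j-y_i).
  (1,2):dx=+5,dy=+9->C; (1,3):dx=+2,dy=+4->C; (1,4):dx=+4,dy=+2->C; (1,5):dx=+8,dy=+8->C
  (1,6):dx=+1,dy=+6->C; (2,3):dx=-3,dy=-5->C; (2,4):dx=-1,dy=-7->C; (2,5):dx=+3,dy=-1->D
  (2,6):dx=-4,dy=-3->C; (3,4):dx=+2,dy=-2->D; (3,5):dx=+6,dy=+4->C; (3,6):dx=-1,dy=+2->D
  (4,5):dx=+4,dy=+6->C; (4,6):dx=-3,dy=+4->D; (5,6):dx=-7,dy=-2->C
Step 2: C = 11, D = 4, total pairs = 15.
Step 3: tau = (C - D)/(n(n-1)/2) = (11 - 4)/15 = 0.466667.
Step 4: Exact two-sided p-value (enumerate n! = 720 permutations of y under H0): p = 0.272222.
Step 5: alpha = 0.1. fail to reject H0.

tau_b = 0.4667 (C=11, D=4), p = 0.272222, fail to reject H0.


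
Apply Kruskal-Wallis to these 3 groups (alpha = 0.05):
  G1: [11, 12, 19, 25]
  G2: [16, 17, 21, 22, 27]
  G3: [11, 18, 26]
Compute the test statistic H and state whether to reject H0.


Step 1: Combine all N = 12 observations and assign midranks.
sorted (value, group, rank): (11,G1,1.5), (11,G3,1.5), (12,G1,3), (16,G2,4), (17,G2,5), (18,G3,6), (19,G1,7), (21,G2,8), (22,G2,9), (25,G1,10), (26,G3,11), (27,G2,12)
Step 2: Sum ranks within each group.
R_1 = 21.5 (n_1 = 4)
R_2 = 38 (n_2 = 5)
R_3 = 18.5 (n_3 = 3)
Step 3: H = 12/(N(N+1)) * sum(R_i^2/n_i) - 3(N+1)
     = 12/(12*13) * (21.5^2/4 + 38^2/5 + 18.5^2/3) - 3*13
     = 0.076923 * 518.446 - 39
     = 0.880449.
Step 4: Ties present; correction factor C = 1 - 6/(12^3 - 12) = 0.996503. Corrected H = 0.880449 / 0.996503 = 0.883538.
Step 5: Under H0, H ~ chi^2(2); p-value = 0.642898.
Step 6: alpha = 0.05. fail to reject H0.

H = 0.8835, df = 2, p = 0.642898, fail to reject H0.


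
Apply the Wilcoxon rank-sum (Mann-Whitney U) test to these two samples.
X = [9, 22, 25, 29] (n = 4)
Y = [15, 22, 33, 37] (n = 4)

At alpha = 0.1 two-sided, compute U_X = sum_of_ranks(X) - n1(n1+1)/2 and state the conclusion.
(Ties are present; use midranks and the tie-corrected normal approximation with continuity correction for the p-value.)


Step 1: Combine and sort all 8 observations; assign midranks.
sorted (value, group): (9,X), (15,Y), (22,X), (22,Y), (25,X), (29,X), (33,Y), (37,Y)
ranks: 9->1, 15->2, 22->3.5, 22->3.5, 25->5, 29->6, 33->7, 37->8
Step 2: Rank sum for X: R1 = 1 + 3.5 + 5 + 6 = 15.5.
Step 3: U_X = R1 - n1(n1+1)/2 = 15.5 - 4*5/2 = 15.5 - 10 = 5.5.
       U_Y = n1*n2 - U_X = 16 - 5.5 = 10.5.
Step 4: Ties are present, so use the tie-corrected normal approximation (with continuity correction) for the p-value.
Step 5: p-value = 0.561363; compare to alpha = 0.1. fail to reject H0.

U_X = 5.5, p = 0.561363, fail to reject H0 at alpha = 0.1.


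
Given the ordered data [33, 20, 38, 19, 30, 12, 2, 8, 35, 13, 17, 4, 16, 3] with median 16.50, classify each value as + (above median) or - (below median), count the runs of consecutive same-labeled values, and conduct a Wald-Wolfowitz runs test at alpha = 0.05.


Step 1: Compute median = 16.50; label A = above, B = below.
Labels in order: AAAAABBBABABBB  (n_A = 7, n_B = 7)
Step 2: Count runs R = 6.
Step 3: Under H0 (random ordering), E[R] = 2*n_A*n_B/(n_A+n_B) + 1 = 2*7*7/14 + 1 = 8.0000.
        Var[R] = 2*n_A*n_B*(2*n_A*n_B - n_A - n_B) / ((n_A+n_B)^2 * (n_A+n_B-1)) = 8232/2548 = 3.2308.
        SD[R] = 1.7974.
Step 4: Continuity-corrected z = (R + 0.5 - E[R]) / SD[R] = (6 + 0.5 - 8.0000) / 1.7974 = -0.8345.
Step 5: Two-sided p-value via normal approximation = 2*(1 - Phi(|z|)) = 0.403986.
Step 6: alpha = 0.05. fail to reject H0.

R = 6, z = -0.8345, p = 0.403986, fail to reject H0.


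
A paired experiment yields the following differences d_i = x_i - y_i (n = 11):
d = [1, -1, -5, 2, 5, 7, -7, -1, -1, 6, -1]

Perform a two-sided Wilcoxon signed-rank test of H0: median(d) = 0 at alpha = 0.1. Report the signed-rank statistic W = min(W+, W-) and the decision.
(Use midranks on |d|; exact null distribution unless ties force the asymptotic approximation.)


Step 1: Drop any zero differences (none here) and take |d_i|.
|d| = [1, 1, 5, 2, 5, 7, 7, 1, 1, 6, 1]
Step 2: Midrank |d_i| (ties get averaged ranks).
ranks: |1|->3, |1|->3, |5|->7.5, |2|->6, |5|->7.5, |7|->10.5, |7|->10.5, |1|->3, |1|->3, |6|->9, |1|->3
Step 3: Attach original signs; sum ranks with positive sign and with negative sign.
W+ = 3 + 6 + 7.5 + 10.5 + 9 = 36
W- = 3 + 7.5 + 10.5 + 3 + 3 + 3 = 30
(Check: W+ + W- = 66 should equal n(n+1)/2 = 66.)
Step 4: Test statistic W = min(W+, W-) = 30.
Step 5: Ties in |d|, so use the tie-corrected normal approximation.
        E[W] = n(n+1)/4 = 11*12/4 = 33.
        Tie groups: |d|=1 (t=5), |d|=5 (t=2), |d|=7 (t=2); sum(t^3 - t) = 132.
        Var[W] = n(n+1)(2n+1)/24 - sum(t^3-t)/48 = 3036/24 - 132/48 = 123.75.
        z = (W - E[W]) / sqrt(Var[W]) = (30 - 33) / 11.1243 = -0.2697.
        Two-sided p = 2*Phi(z) = 0.787406.
Step 6: alpha = 0.1. fail to reject H0.

W+ = 36, W- = 30, W = min = 30, p = 0.787406, fail to reject H0.


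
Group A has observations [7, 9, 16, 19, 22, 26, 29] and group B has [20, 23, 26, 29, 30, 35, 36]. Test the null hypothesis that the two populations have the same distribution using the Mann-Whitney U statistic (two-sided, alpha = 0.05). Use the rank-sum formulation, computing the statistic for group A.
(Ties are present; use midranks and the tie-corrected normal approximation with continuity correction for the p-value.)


Step 1: Combine and sort all 14 observations; assign midranks.
sorted (value, group): (7,X), (9,X), (16,X), (19,X), (20,Y), (22,X), (23,Y), (26,X), (26,Y), (29,X), (29,Y), (30,Y), (35,Y), (36,Y)
ranks: 7->1, 9->2, 16->3, 19->4, 20->5, 22->6, 23->7, 26->8.5, 26->8.5, 29->10.5, 29->10.5, 30->12, 35->13, 36->14
Step 2: Rank sum for X: R1 = 1 + 2 + 3 + 4 + 6 + 8.5 + 10.5 = 35.
Step 3: U_X = R1 - n1(n1+1)/2 = 35 - 7*8/2 = 35 - 28 = 7.
       U_Y = n1*n2 - U_X = 49 - 7 = 42.
Step 4: Ties are present, so use the tie-corrected normal approximation (with continuity correction) for the p-value.
Step 5: p-value = 0.029483; compare to alpha = 0.05. reject H0.

U_X = 7, p = 0.029483, reject H0 at alpha = 0.05.


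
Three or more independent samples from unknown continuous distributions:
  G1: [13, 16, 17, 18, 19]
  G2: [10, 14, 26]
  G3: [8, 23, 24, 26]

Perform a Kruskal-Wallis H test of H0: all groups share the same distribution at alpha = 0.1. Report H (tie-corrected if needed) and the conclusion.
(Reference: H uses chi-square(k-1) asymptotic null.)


Step 1: Combine all N = 12 observations and assign midranks.
sorted (value, group, rank): (8,G3,1), (10,G2,2), (13,G1,3), (14,G2,4), (16,G1,5), (17,G1,6), (18,G1,7), (19,G1,8), (23,G3,9), (24,G3,10), (26,G2,11.5), (26,G3,11.5)
Step 2: Sum ranks within each group.
R_1 = 29 (n_1 = 5)
R_2 = 17.5 (n_2 = 3)
R_3 = 31.5 (n_3 = 4)
Step 3: H = 12/(N(N+1)) * sum(R_i^2/n_i) - 3(N+1)
     = 12/(12*13) * (29^2/5 + 17.5^2/3 + 31.5^2/4) - 3*13
     = 0.076923 * 518.346 - 39
     = 0.872756.
Step 4: Ties present; correction factor C = 1 - 6/(12^3 - 12) = 0.996503. Corrected H = 0.872756 / 0.996503 = 0.875819.
Step 5: Under H0, H ~ chi^2(2); p-value = 0.645384.
Step 6: alpha = 0.1. fail to reject H0.

H = 0.8758, df = 2, p = 0.645384, fail to reject H0.


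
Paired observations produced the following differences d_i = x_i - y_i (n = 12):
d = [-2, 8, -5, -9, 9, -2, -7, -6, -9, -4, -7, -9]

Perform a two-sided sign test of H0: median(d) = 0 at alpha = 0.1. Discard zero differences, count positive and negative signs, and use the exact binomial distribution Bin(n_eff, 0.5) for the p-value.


Step 1: Discard zero differences. Original n = 12; n_eff = number of nonzero differences = 12.
Nonzero differences (with sign): -2, +8, -5, -9, +9, -2, -7, -6, -9, -4, -7, -9
Step 2: Count signs: positive = 2, negative = 10.
Step 3: Under H0: P(positive) = 0.5, so the number of positives S ~ Bin(12, 0.5).
Step 4: Two-sided exact p-value = sum of Bin(12,0.5) probabilities at or below the observed probability = 0.038574.
Step 5: alpha = 0.1. reject H0.

n_eff = 12, pos = 2, neg = 10, p = 0.038574, reject H0.


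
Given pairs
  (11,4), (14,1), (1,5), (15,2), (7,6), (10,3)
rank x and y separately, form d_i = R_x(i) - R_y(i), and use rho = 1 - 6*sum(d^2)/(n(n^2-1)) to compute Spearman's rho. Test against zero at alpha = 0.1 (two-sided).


Step 1: Rank x and y separately (midranks; no ties here).
rank(x): 11->4, 14->5, 1->1, 15->6, 7->2, 10->3
rank(y): 4->4, 1->1, 5->5, 2->2, 6->6, 3->3
Step 2: d_i = R_x(i) - R_y(i); compute d_i^2.
  (4-4)^2=0, (5-1)^2=16, (1-5)^2=16, (6-2)^2=16, (2-6)^2=16, (3-3)^2=0
sum(d^2) = 64.
Step 3: rho = 1 - 6*64 / (6*(6^2 - 1)) = 1 - 384/210 = -0.828571.
Step 4: Under H0, t = rho * sqrt((n-2)/(1-rho^2)) = -2.9598 ~ t(4).
Step 5: Two-sided p-value from the t-distribution with 4 df = 0.041563.
Step 6: alpha = 0.1. reject H0.

rho = -0.8286, p = 0.041563, reject H0 at alpha = 0.1.


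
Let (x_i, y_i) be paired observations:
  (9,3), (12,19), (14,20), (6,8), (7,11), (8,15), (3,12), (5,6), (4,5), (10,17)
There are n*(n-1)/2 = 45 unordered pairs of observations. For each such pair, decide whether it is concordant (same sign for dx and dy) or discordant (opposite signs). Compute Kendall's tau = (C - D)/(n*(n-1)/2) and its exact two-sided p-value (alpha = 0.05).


Step 1: Enumerate the 45 unordered pairs (i,j) with i<j and classify each by sign(x_j-x_i) * sign(y_j-y_i).
  (1,2):dx=+3,dy=+16->C; (1,3):dx=+5,dy=+17->C; (1,4):dx=-3,dy=+5->D; (1,5):dx=-2,dy=+8->D
  (1,6):dx=-1,dy=+12->D; (1,7):dx=-6,dy=+9->D; (1,8):dx=-4,dy=+3->D; (1,9):dx=-5,dy=+2->D
  (1,10):dx=+1,dy=+14->C; (2,3):dx=+2,dy=+1->C; (2,4):dx=-6,dy=-11->C; (2,5):dx=-5,dy=-8->C
  (2,6):dx=-4,dy=-4->C; (2,7):dx=-9,dy=-7->C; (2,8):dx=-7,dy=-13->C; (2,9):dx=-8,dy=-14->C
  (2,10):dx=-2,dy=-2->C; (3,4):dx=-8,dy=-12->C; (3,5):dx=-7,dy=-9->C; (3,6):dx=-6,dy=-5->C
  (3,7):dx=-11,dy=-8->C; (3,8):dx=-9,dy=-14->C; (3,9):dx=-10,dy=-15->C; (3,10):dx=-4,dy=-3->C
  (4,5):dx=+1,dy=+3->C; (4,6):dx=+2,dy=+7->C; (4,7):dx=-3,dy=+4->D; (4,8):dx=-1,dy=-2->C
  (4,9):dx=-2,dy=-3->C; (4,10):dx=+4,dy=+9->C; (5,6):dx=+1,dy=+4->C; (5,7):dx=-4,dy=+1->D
  (5,8):dx=-2,dy=-5->C; (5,9):dx=-3,dy=-6->C; (5,10):dx=+3,dy=+6->C; (6,7):dx=-5,dy=-3->C
  (6,8):dx=-3,dy=-9->C; (6,9):dx=-4,dy=-10->C; (6,10):dx=+2,dy=+2->C; (7,8):dx=+2,dy=-6->D
  (7,9):dx=+1,dy=-7->D; (7,10):dx=+7,dy=+5->C; (8,9):dx=-1,dy=-1->C; (8,10):dx=+5,dy=+11->C
  (9,10):dx=+6,dy=+12->C
Step 2: C = 35, D = 10, total pairs = 45.
Step 3: tau = (C - D)/(n(n-1)/2) = (35 - 10)/45 = 0.555556.
Step 4: Exact two-sided p-value (enumerate n! = 3628800 permutations of y under H0): p = 0.028609.
Step 5: alpha = 0.05. reject H0.

tau_b = 0.5556 (C=35, D=10), p = 0.028609, reject H0.


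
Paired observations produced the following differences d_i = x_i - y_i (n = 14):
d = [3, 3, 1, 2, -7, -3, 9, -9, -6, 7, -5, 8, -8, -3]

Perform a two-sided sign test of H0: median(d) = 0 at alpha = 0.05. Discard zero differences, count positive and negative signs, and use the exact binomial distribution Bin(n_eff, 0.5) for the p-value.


Step 1: Discard zero differences. Original n = 14; n_eff = number of nonzero differences = 14.
Nonzero differences (with sign): +3, +3, +1, +2, -7, -3, +9, -9, -6, +7, -5, +8, -8, -3
Step 2: Count signs: positive = 7, negative = 7.
Step 3: Under H0: P(positive) = 0.5, so the number of positives S ~ Bin(14, 0.5).
Step 4: Two-sided exact p-value = sum of Bin(14,0.5) probabilities at or below the observed probability = 1.000000.
Step 5: alpha = 0.05. fail to reject H0.

n_eff = 14, pos = 7, neg = 7, p = 1.000000, fail to reject H0.


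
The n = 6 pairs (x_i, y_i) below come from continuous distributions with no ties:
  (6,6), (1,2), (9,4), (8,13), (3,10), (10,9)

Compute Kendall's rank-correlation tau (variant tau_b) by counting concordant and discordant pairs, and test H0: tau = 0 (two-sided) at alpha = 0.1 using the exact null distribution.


Step 1: Enumerate the 15 unordered pairs (i,j) with i<j and classify each by sign(x_j-x_i) * sign(y_j-y_i).
  (1,2):dx=-5,dy=-4->C; (1,3):dx=+3,dy=-2->D; (1,4):dx=+2,dy=+7->C; (1,5):dx=-3,dy=+4->D
  (1,6):dx=+4,dy=+3->C; (2,3):dx=+8,dy=+2->C; (2,4):dx=+7,dy=+11->C; (2,5):dx=+2,dy=+8->C
  (2,6):dx=+9,dy=+7->C; (3,4):dx=-1,dy=+9->D; (3,5):dx=-6,dy=+6->D; (3,6):dx=+1,dy=+5->C
  (4,5):dx=-5,dy=-3->C; (4,6):dx=+2,dy=-4->D; (5,6):dx=+7,dy=-1->D
Step 2: C = 9, D = 6, total pairs = 15.
Step 3: tau = (C - D)/(n(n-1)/2) = (9 - 6)/15 = 0.200000.
Step 4: Exact two-sided p-value (enumerate n! = 720 permutations of y under H0): p = 0.719444.
Step 5: alpha = 0.1. fail to reject H0.

tau_b = 0.2000 (C=9, D=6), p = 0.719444, fail to reject H0.


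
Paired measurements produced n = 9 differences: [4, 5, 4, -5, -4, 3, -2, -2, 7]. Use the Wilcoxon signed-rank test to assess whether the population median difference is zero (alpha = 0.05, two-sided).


Step 1: Drop any zero differences (none here) and take |d_i|.
|d| = [4, 5, 4, 5, 4, 3, 2, 2, 7]
Step 2: Midrank |d_i| (ties get averaged ranks).
ranks: |4|->5, |5|->7.5, |4|->5, |5|->7.5, |4|->5, |3|->3, |2|->1.5, |2|->1.5, |7|->9
Step 3: Attach original signs; sum ranks with positive sign and with negative sign.
W+ = 5 + 7.5 + 5 + 3 + 9 = 29.5
W- = 7.5 + 5 + 1.5 + 1.5 = 15.5
(Check: W+ + W- = 45 should equal n(n+1)/2 = 45.)
Step 4: Test statistic W = min(W+, W-) = 15.5.
Step 5: Ties in |d|, so use the tie-corrected normal approximation.
        E[W] = n(n+1)/4 = 9*10/4 = 22.5.
        Tie groups: |d|=2 (t=2), |d|=4 (t=3), |d|=5 (t=2); sum(t^3 - t) = 36.
        Var[W] = n(n+1)(2n+1)/24 - sum(t^3-t)/48 = 1710/24 - 36/48 = 70.5.
        z = (W - E[W]) / sqrt(Var[W]) = (15.5 - 22.5) / 8.3964 = -0.8337.
        Two-sided p = 2*Phi(z) = 0.404457.
Step 6: alpha = 0.05. fail to reject H0.

W+ = 29.5, W- = 15.5, W = min = 15.5, p = 0.404457, fail to reject H0.


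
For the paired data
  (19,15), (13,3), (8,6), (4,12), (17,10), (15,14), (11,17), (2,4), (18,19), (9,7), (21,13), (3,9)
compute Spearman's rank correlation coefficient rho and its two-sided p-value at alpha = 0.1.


Step 1: Rank x and y separately (midranks; no ties here).
rank(x): 19->11, 13->7, 8->4, 4->3, 17->9, 15->8, 11->6, 2->1, 18->10, 9->5, 21->12, 3->2
rank(y): 15->10, 3->1, 6->3, 12->7, 10->6, 14->9, 17->11, 4->2, 19->12, 7->4, 13->8, 9->5
Step 2: d_i = R_x(i) - R_y(i); compute d_i^2.
  (11-10)^2=1, (7-1)^2=36, (4-3)^2=1, (3-7)^2=16, (9-6)^2=9, (8-9)^2=1, (6-11)^2=25, (1-2)^2=1, (10-12)^2=4, (5-4)^2=1, (12-8)^2=16, (2-5)^2=9
sum(d^2) = 120.
Step 3: rho = 1 - 6*120 / (12*(12^2 - 1)) = 1 - 720/1716 = 0.580420.
Step 4: Under H0, t = rho * sqrt((n-2)/(1-rho^2)) = 2.2540 ~ t(10).
Step 5: Two-sided p-value from the t-distribution with 10 df = 0.047856.
Step 6: alpha = 0.1. reject H0.

rho = 0.5804, p = 0.047856, reject H0 at alpha = 0.1.


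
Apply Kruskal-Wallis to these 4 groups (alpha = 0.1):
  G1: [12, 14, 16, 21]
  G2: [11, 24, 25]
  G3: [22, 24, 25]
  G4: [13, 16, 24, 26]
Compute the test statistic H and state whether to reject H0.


Step 1: Combine all N = 14 observations and assign midranks.
sorted (value, group, rank): (11,G2,1), (12,G1,2), (13,G4,3), (14,G1,4), (16,G1,5.5), (16,G4,5.5), (21,G1,7), (22,G3,8), (24,G2,10), (24,G3,10), (24,G4,10), (25,G2,12.5), (25,G3,12.5), (26,G4,14)
Step 2: Sum ranks within each group.
R_1 = 18.5 (n_1 = 4)
R_2 = 23.5 (n_2 = 3)
R_3 = 30.5 (n_3 = 3)
R_4 = 32.5 (n_4 = 4)
Step 3: H = 12/(N(N+1)) * sum(R_i^2/n_i) - 3(N+1)
     = 12/(14*15) * (18.5^2/4 + 23.5^2/3 + 30.5^2/3 + 32.5^2/4) - 3*15
     = 0.057143 * 843.792 - 45
     = 3.216667.
Step 4: Ties present; correction factor C = 1 - 36/(14^3 - 14) = 0.986813. Corrected H = 3.216667 / 0.986813 = 3.259651.
Step 5: Under H0, H ~ chi^2(3); p-value = 0.353298.
Step 6: alpha = 0.1. fail to reject H0.

H = 3.2597, df = 3, p = 0.353298, fail to reject H0.


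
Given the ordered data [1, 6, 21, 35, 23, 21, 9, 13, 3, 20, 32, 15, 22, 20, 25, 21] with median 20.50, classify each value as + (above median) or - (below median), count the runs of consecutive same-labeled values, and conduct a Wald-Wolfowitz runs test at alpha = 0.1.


Step 1: Compute median = 20.50; label A = above, B = below.
Labels in order: BBAAAABBBBABABAA  (n_A = 8, n_B = 8)
Step 2: Count runs R = 8.
Step 3: Under H0 (random ordering), E[R] = 2*n_A*n_B/(n_A+n_B) + 1 = 2*8*8/16 + 1 = 9.0000.
        Var[R] = 2*n_A*n_B*(2*n_A*n_B - n_A - n_B) / ((n_A+n_B)^2 * (n_A+n_B-1)) = 14336/3840 = 3.7333.
        SD[R] = 1.9322.
Step 4: Continuity-corrected z = (R + 0.5 - E[R]) / SD[R] = (8 + 0.5 - 9.0000) / 1.9322 = -0.2588.
Step 5: Two-sided p-value via normal approximation = 2*(1 - Phi(|z|)) = 0.795809.
Step 6: alpha = 0.1. fail to reject H0.

R = 8, z = -0.2588, p = 0.795809, fail to reject H0.


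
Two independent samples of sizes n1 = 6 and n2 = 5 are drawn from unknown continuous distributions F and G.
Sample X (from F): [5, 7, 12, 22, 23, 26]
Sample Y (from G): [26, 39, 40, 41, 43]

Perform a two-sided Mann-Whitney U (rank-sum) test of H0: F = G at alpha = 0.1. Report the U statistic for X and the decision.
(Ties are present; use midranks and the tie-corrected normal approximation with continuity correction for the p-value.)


Step 1: Combine and sort all 11 observations; assign midranks.
sorted (value, group): (5,X), (7,X), (12,X), (22,X), (23,X), (26,X), (26,Y), (39,Y), (40,Y), (41,Y), (43,Y)
ranks: 5->1, 7->2, 12->3, 22->4, 23->5, 26->6.5, 26->6.5, 39->8, 40->9, 41->10, 43->11
Step 2: Rank sum for X: R1 = 1 + 2 + 3 + 4 + 5 + 6.5 = 21.5.
Step 3: U_X = R1 - n1(n1+1)/2 = 21.5 - 6*7/2 = 21.5 - 21 = 0.5.
       U_Y = n1*n2 - U_X = 30 - 0.5 = 29.5.
Step 4: Ties are present, so use the tie-corrected normal approximation (with continuity correction) for the p-value.
Step 5: p-value = 0.010411; compare to alpha = 0.1. reject H0.

U_X = 0.5, p = 0.010411, reject H0 at alpha = 0.1.


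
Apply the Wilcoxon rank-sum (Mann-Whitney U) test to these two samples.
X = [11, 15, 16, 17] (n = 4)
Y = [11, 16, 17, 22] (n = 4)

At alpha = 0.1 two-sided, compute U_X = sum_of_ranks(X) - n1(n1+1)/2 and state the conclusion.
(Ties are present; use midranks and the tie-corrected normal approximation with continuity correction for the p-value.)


Step 1: Combine and sort all 8 observations; assign midranks.
sorted (value, group): (11,X), (11,Y), (15,X), (16,X), (16,Y), (17,X), (17,Y), (22,Y)
ranks: 11->1.5, 11->1.5, 15->3, 16->4.5, 16->4.5, 17->6.5, 17->6.5, 22->8
Step 2: Rank sum for X: R1 = 1.5 + 3 + 4.5 + 6.5 = 15.5.
Step 3: U_X = R1 - n1(n1+1)/2 = 15.5 - 4*5/2 = 15.5 - 10 = 5.5.
       U_Y = n1*n2 - U_X = 16 - 5.5 = 10.5.
Step 4: Ties are present, so use the tie-corrected normal approximation (with continuity correction) for the p-value.
Step 5: p-value = 0.556569; compare to alpha = 0.1. fail to reject H0.

U_X = 5.5, p = 0.556569, fail to reject H0 at alpha = 0.1.


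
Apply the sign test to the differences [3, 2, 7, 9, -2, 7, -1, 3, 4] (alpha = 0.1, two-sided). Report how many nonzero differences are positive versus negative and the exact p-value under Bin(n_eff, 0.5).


Step 1: Discard zero differences. Original n = 9; n_eff = number of nonzero differences = 9.
Nonzero differences (with sign): +3, +2, +7, +9, -2, +7, -1, +3, +4
Step 2: Count signs: positive = 7, negative = 2.
Step 3: Under H0: P(positive) = 0.5, so the number of positives S ~ Bin(9, 0.5).
Step 4: Two-sided exact p-value = sum of Bin(9,0.5) probabilities at or below the observed probability = 0.179688.
Step 5: alpha = 0.1. fail to reject H0.

n_eff = 9, pos = 7, neg = 2, p = 0.179688, fail to reject H0.


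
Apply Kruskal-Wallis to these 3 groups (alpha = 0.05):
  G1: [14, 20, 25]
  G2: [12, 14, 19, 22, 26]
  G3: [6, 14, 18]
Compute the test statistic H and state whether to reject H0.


Step 1: Combine all N = 11 observations and assign midranks.
sorted (value, group, rank): (6,G3,1), (12,G2,2), (14,G1,4), (14,G2,4), (14,G3,4), (18,G3,6), (19,G2,7), (20,G1,8), (22,G2,9), (25,G1,10), (26,G2,11)
Step 2: Sum ranks within each group.
R_1 = 22 (n_1 = 3)
R_2 = 33 (n_2 = 5)
R_3 = 11 (n_3 = 3)
Step 3: H = 12/(N(N+1)) * sum(R_i^2/n_i) - 3(N+1)
     = 12/(11*12) * (22^2/3 + 33^2/5 + 11^2/3) - 3*12
     = 0.090909 * 419.467 - 36
     = 2.133333.
Step 4: Ties present; correction factor C = 1 - 24/(11^3 - 11) = 0.981818. Corrected H = 2.133333 / 0.981818 = 2.172840.
Step 5: Under H0, H ~ chi^2(2); p-value = 0.337422.
Step 6: alpha = 0.05. fail to reject H0.

H = 2.1728, df = 2, p = 0.337422, fail to reject H0.


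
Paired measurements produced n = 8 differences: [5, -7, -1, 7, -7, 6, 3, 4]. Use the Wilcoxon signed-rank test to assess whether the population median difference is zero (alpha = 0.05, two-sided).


Step 1: Drop any zero differences (none here) and take |d_i|.
|d| = [5, 7, 1, 7, 7, 6, 3, 4]
Step 2: Midrank |d_i| (ties get averaged ranks).
ranks: |5|->4, |7|->7, |1|->1, |7|->7, |7|->7, |6|->5, |3|->2, |4|->3
Step 3: Attach original signs; sum ranks with positive sign and with negative sign.
W+ = 4 + 7 + 5 + 2 + 3 = 21
W- = 7 + 1 + 7 = 15
(Check: W+ + W- = 36 should equal n(n+1)/2 = 36.)
Step 4: Test statistic W = min(W+, W-) = 15.
Step 5: Ties in |d|, so use the tie-corrected normal approximation.
        E[W] = n(n+1)/4 = 8*9/4 = 18.
        Tie groups: |d|=7 (t=3); sum(t^3 - t) = 24.
        Var[W] = n(n+1)(2n+1)/24 - sum(t^3-t)/48 = 1224/24 - 24/48 = 50.5.
        z = (W - E[W]) / sqrt(Var[W]) = (15 - 18) / 7.1063 = -0.4222.
        Two-sided p = 2*Phi(z) = 0.672909.
Step 6: alpha = 0.05. fail to reject H0.

W+ = 21, W- = 15, W = min = 15, p = 0.672909, fail to reject H0.


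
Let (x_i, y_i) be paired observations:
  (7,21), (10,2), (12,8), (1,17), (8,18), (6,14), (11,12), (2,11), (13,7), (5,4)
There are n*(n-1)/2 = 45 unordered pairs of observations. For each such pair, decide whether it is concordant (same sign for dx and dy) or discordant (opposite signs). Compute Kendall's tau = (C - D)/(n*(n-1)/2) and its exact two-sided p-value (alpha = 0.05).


Step 1: Enumerate the 45 unordered pairs (i,j) with i<j and classify each by sign(x_j-x_i) * sign(y_j-y_i).
  (1,2):dx=+3,dy=-19->D; (1,3):dx=+5,dy=-13->D; (1,4):dx=-6,dy=-4->C; (1,5):dx=+1,dy=-3->D
  (1,6):dx=-1,dy=-7->C; (1,7):dx=+4,dy=-9->D; (1,8):dx=-5,dy=-10->C; (1,9):dx=+6,dy=-14->D
  (1,10):dx=-2,dy=-17->C; (2,3):dx=+2,dy=+6->C; (2,4):dx=-9,dy=+15->D; (2,5):dx=-2,dy=+16->D
  (2,6):dx=-4,dy=+12->D; (2,7):dx=+1,dy=+10->C; (2,8):dx=-8,dy=+9->D; (2,9):dx=+3,dy=+5->C
  (2,10):dx=-5,dy=+2->D; (3,4):dx=-11,dy=+9->D; (3,5):dx=-4,dy=+10->D; (3,6):dx=-6,dy=+6->D
  (3,7):dx=-1,dy=+4->D; (3,8):dx=-10,dy=+3->D; (3,9):dx=+1,dy=-1->D; (3,10):dx=-7,dy=-4->C
  (4,5):dx=+7,dy=+1->C; (4,6):dx=+5,dy=-3->D; (4,7):dx=+10,dy=-5->D; (4,8):dx=+1,dy=-6->D
  (4,9):dx=+12,dy=-10->D; (4,10):dx=+4,dy=-13->D; (5,6):dx=-2,dy=-4->C; (5,7):dx=+3,dy=-6->D
  (5,8):dx=-6,dy=-7->C; (5,9):dx=+5,dy=-11->D; (5,10):dx=-3,dy=-14->C; (6,7):dx=+5,dy=-2->D
  (6,8):dx=-4,dy=-3->C; (6,9):dx=+7,dy=-7->D; (6,10):dx=-1,dy=-10->C; (7,8):dx=-9,dy=-1->C
  (7,9):dx=+2,dy=-5->D; (7,10):dx=-6,dy=-8->C; (8,9):dx=+11,dy=-4->D; (8,10):dx=+3,dy=-7->D
  (9,10):dx=-8,dy=-3->C
Step 2: C = 17, D = 28, total pairs = 45.
Step 3: tau = (C - D)/(n(n-1)/2) = (17 - 28)/45 = -0.244444.
Step 4: Exact two-sided p-value (enumerate n! = 3628800 permutations of y under H0): p = 0.380720.
Step 5: alpha = 0.05. fail to reject H0.

tau_b = -0.2444 (C=17, D=28), p = 0.380720, fail to reject H0.


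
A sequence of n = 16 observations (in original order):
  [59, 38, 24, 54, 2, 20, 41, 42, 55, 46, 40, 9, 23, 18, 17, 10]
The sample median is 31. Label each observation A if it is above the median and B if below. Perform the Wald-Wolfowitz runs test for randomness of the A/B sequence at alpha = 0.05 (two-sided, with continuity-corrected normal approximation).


Step 1: Compute median = 31; label A = above, B = below.
Labels in order: AABABBAAAAABBBBB  (n_A = 8, n_B = 8)
Step 2: Count runs R = 6.
Step 3: Under H0 (random ordering), E[R] = 2*n_A*n_B/(n_A+n_B) + 1 = 2*8*8/16 + 1 = 9.0000.
        Var[R] = 2*n_A*n_B*(2*n_A*n_B - n_A - n_B) / ((n_A+n_B)^2 * (n_A+n_B-1)) = 14336/3840 = 3.7333.
        SD[R] = 1.9322.
Step 4: Continuity-corrected z = (R + 0.5 - E[R]) / SD[R] = (6 + 0.5 - 9.0000) / 1.9322 = -1.2939.
Step 5: Two-sided p-value via normal approximation = 2*(1 - Phi(|z|)) = 0.195709.
Step 6: alpha = 0.05. fail to reject H0.

R = 6, z = -1.2939, p = 0.195709, fail to reject H0.
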